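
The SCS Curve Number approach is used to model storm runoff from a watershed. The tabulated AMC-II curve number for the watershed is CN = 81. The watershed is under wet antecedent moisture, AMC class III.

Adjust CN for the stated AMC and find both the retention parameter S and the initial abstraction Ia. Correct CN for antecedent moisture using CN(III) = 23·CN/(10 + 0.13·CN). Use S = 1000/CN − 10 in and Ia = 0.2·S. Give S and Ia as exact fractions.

S = 1900/1863 in ≈ 1.020 in; Ia = 380/1863 in ≈ 0.204 in

Adjust CN=81 to AMC III: 23·81/(10 + 0.13·81) → 1863 ÷ (2053/100) = 186300/2053 ≈ 90.745
Retention S: 1000/CN − 10 with CN=90.745 → S = 1900/1863 ≈ 1.020 in
Ia = 0.2S: 0.2·1.020 = 0.204 in (exactly 380/1863)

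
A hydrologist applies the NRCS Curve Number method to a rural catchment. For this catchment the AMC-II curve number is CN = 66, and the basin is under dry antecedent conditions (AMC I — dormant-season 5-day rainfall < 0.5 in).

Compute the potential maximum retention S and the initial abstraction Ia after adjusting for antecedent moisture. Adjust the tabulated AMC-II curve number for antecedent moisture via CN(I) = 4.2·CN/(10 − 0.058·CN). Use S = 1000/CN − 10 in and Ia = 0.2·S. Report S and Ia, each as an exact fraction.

Dry (AMC I): CN(I) = 4.2·66/(10 − 0.058·66) = (1386/5)/(1543/250) = 69300/1543 ≈ 44.913
S = 1000/(69300/1543) − 10 = 8500/693 in ≈ 12.266 in
Ia = 0.2·(8500/693) = 1700/693 in ≈ 2.453 in

S = 8500/693 in ≈ 12.266 in; Ia = 1700/693 in ≈ 2.453 in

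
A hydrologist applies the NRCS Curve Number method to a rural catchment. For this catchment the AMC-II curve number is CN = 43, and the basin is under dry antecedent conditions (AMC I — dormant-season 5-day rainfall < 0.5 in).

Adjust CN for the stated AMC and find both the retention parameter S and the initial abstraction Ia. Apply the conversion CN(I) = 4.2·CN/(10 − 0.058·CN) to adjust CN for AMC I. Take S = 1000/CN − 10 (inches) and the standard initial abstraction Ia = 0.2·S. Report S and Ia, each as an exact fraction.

Adjust CN=43 to AMC I: 4.2·43/(10 − 0.058·43) → (903/5) ÷ (3753/500) = 30100/1251 ≈ 24.061
S = 1000/(30100/1251) − 10 = 9500/301 in ≈ 31.561 in
Initial abstraction Ia = S/5 = (9500/301)/5 = 1900/301 ≈ 6.312 in

S = 9500/301 in ≈ 31.561 in; Ia = 1900/301 in ≈ 6.312 in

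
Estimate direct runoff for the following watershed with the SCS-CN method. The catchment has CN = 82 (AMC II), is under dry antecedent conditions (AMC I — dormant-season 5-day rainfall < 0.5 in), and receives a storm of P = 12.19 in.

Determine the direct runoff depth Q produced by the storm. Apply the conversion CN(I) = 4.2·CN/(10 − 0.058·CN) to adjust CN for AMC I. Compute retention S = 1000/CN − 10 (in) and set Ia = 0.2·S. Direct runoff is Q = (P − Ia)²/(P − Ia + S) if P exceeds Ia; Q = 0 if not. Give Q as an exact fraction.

Dry (AMC I): CN(I) = 4.2·82/(10 − 0.058·82) = (1722/5)/(1311/250) = 28700/437 ≈ 65.675
S = 1000/(28700/437) − 10 = 1500/287 in ≈ 5.226 in
Ia = 0.2S: 0.2·5.226 = 1.045 in (exactly 300/287)
P − Ia = 12.190 − 1.045 = 319853/28700 ≈ 11.145 in (> 0, runoff occurs)
Runoff Q = (P−Ia)²/(P−Ia+S) = (11.145)²/(11.145+5.226) = 102305941609/13484781100 ≈ 7.587 in

Q = 102305941609/13484781100 in ≈ 7.587 in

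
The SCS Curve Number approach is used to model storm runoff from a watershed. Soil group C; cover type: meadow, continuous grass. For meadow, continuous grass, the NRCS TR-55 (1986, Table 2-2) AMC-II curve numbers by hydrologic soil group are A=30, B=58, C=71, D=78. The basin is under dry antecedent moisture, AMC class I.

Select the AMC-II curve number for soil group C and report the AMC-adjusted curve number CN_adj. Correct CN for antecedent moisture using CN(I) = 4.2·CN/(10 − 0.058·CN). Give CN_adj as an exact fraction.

CN_adj = 149100/2941 ≈ 50.697

NRCS table: meadow, continuous grass, soil group C → CN(II) = 71
CN(I) from CN(II)=71: (4.2·71)/(10 − 0.058·71) = 149100/2941 ≈ 50.697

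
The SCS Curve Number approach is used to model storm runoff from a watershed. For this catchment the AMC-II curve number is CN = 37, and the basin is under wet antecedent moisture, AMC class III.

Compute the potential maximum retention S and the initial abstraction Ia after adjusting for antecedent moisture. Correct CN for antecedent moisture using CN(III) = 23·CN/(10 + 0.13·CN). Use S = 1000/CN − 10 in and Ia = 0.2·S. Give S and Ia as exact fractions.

Adjust CN=37 to AMC III: 23·37/(10 + 0.13·37) → 851 ÷ (1481/100) = 85100/1481 ≈ 57.461
Max retention: S = 1000/(85100/1481) − 10 = 6300/851 in (≈ 7.403 in)
Ia = 0.2·(6300/851) = 1260/851 in ≈ 1.481 in

S = 6300/851 in ≈ 7.403 in; Ia = 1260/851 in ≈ 1.481 in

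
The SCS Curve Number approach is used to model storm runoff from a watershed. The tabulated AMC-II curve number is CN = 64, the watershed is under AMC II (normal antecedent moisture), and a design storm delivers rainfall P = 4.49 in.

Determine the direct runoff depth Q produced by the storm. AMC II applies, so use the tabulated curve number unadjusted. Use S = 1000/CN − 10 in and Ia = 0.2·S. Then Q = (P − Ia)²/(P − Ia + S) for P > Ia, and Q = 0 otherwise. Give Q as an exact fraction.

Q = 452929/359600 in ≈ 1.260 in

CN(II) = 64; AMC II needs no correction.
Retention S: 1000/CN − 10 with CN=64.000 → S = 45/8 ≈ 5.625 in
Initial abstraction Ia = S/5 = (45/8)/5 = 9/8 ≈ 1.125 in
P − Ia = 4.490 − 1.125 = 673/200 ≈ 3.365 in (> 0, runoff occurs)
Q: (673/200)² ÷ (899/100) = 452929/359600 in (≈ 1.260 in)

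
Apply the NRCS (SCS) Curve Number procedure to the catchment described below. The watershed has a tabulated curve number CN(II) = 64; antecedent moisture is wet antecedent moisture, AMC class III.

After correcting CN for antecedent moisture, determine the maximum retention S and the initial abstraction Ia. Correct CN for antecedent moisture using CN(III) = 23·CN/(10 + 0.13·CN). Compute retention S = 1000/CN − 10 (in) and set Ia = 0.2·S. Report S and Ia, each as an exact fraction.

Adjust CN=64 to AMC III: 23·64/(10 + 0.13·64) → 1472 ÷ (458/25) = 18400/229 ≈ 80.349
S = 1000/(18400/229) − 10 = 225/92 in ≈ 2.446 in
Ia = 0.2S: 0.2·2.446 = 0.489 in (exactly 45/92)

S = 225/92 in ≈ 2.446 in; Ia = 45/92 in ≈ 0.489 in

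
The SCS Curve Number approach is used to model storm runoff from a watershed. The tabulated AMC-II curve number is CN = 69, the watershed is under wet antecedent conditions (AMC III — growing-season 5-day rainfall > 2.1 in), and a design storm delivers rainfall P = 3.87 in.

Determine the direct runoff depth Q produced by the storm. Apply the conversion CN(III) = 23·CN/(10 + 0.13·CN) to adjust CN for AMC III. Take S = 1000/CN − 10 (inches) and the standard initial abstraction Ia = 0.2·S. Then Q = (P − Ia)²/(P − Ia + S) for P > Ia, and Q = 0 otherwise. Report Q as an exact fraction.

Q = 304890604561/136826220300 in ≈ 2.228 in

Wet (AMC III): CN(III) = 23·69/(10 + 0.13·69) = 1587/(1897/100) = 158700/1897 ≈ 83.658
S = 1000/(158700/1897) − 10 = 3100/1587 in ≈ 1.953 in
Ia = 0.2S: 0.2·1.953 = 0.391 in (exactly 620/1587)
Excess rainfall: 3.870 − 0.391 = 3.479 in; P > Ia so Q > 0
Q = (552169/158700)²/((552169/158700) + 3100/1587) = (304890604561/25185690000)/(862169/158700) = 304890604561/136826220300 in ≈ 2.228 in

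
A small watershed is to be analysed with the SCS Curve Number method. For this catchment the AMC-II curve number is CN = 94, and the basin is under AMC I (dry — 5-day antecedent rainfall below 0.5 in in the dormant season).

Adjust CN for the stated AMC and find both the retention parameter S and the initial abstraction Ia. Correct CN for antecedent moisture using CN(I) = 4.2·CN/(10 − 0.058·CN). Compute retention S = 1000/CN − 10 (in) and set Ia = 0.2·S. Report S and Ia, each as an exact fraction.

S = 500/329 in ≈ 1.520 in; Ia = 100/329 in ≈ 0.304 in

CN(I) from CN(II)=94: (4.2·94)/(10 − 0.058·94) = 32900/379 ≈ 86.807
Max retention: S = 1000/(32900/379) − 10 = 500/329 in (≈ 1.520 in)
Ia = 0.2S: 0.2·1.520 = 0.304 in (exactly 100/329)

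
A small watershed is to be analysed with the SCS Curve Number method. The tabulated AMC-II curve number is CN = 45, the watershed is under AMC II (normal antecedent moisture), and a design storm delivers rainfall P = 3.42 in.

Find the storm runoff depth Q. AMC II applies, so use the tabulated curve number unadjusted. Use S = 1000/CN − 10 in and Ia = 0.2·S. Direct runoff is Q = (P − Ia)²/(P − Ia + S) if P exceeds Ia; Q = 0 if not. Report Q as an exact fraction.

Average conditions: CN = 45 (no AMC adjustment).
Retention S: 1000/CN − 10 with CN=45.000 → S = 110/9 ≈ 12.222 in
Ia = 0.2·(110/9) = 22/9 in ≈ 2.444 in
P − Ia = 3.420 − 2.444 = 439/450 ≈ 0.976 in (> 0, runoff occurs)
Runoff Q = (P−Ia)²/(P−Ia+S) = (0.976)²/(0.976+12.222) = 192721/2672550 ≈ 0.072 in

Q = 192721/2672550 in ≈ 0.072 in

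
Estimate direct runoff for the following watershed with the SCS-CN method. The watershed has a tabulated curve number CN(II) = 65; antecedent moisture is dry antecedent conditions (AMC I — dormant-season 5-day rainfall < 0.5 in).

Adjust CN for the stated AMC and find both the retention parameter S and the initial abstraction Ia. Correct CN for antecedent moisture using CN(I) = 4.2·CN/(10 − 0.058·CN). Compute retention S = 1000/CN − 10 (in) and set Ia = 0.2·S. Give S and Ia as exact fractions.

S = 500/39 in ≈ 12.821 in; Ia = 100/39 in ≈ 2.564 in

CN(I) from CN(II)=65: (4.2·65)/(10 − 0.058·65) = 3900/89 ≈ 43.820
S = 1000/(3900/89) − 10 = 500/39 in ≈ 12.821 in
Ia = 0.2S: 0.2·12.821 = 2.564 in (exactly 100/39)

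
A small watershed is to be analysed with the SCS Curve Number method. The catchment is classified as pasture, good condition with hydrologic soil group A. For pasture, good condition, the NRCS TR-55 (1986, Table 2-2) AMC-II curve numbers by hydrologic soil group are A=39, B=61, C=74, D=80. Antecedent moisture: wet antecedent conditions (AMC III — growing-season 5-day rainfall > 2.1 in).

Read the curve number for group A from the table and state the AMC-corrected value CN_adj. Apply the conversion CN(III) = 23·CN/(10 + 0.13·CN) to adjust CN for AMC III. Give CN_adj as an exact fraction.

CN_adj = 89700/1507 ≈ 59.522

NRCS table: pasture, good condition, soil group A → CN(II) = 39
Wet (AMC III): CN(III) = 23·39/(10 + 0.13·39) = 897/(1507/100) = 89700/1507 ≈ 59.522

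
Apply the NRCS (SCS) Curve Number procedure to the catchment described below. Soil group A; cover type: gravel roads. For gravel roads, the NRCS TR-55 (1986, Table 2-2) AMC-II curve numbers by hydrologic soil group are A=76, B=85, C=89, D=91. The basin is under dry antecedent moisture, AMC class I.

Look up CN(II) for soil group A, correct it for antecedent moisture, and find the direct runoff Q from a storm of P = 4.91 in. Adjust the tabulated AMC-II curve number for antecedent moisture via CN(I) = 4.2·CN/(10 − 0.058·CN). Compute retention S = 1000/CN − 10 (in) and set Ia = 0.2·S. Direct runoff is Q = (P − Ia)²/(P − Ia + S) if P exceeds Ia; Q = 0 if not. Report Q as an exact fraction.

Q = 2052361809/1932529900 in ≈ 1.062 in

NRCS table: gravel roads, soil group A → CN(II) = 76
CN(I) from CN(II)=76: (4.2·76)/(10 − 0.058·76) = 13300/233 ≈ 57.082
S = 1000/(13300/233) − 10 = 1000/133 in ≈ 7.519 in
Ia = 0.2S: 0.2·7.519 = 1.504 in (exactly 200/133)
Since P=4.910 > Ia=1.504: effective rainfall P−Ia = 45303/13300 in
Runoff Q = (P−Ia)²/(P−Ia+S) = (3.406)²/(3.406+7.519) = 2052361809/1932529900 ≈ 1.062 in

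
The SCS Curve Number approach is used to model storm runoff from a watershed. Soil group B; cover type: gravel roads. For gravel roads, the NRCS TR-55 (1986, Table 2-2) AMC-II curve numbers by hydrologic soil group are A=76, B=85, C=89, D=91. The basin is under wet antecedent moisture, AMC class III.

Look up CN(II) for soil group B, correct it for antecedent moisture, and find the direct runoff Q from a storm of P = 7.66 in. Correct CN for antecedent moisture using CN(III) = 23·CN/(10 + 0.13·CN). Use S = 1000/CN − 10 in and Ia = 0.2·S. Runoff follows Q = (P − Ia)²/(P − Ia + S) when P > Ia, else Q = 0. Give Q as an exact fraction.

Q = 21536443009/3162271150 in ≈ 6.810 in

NRCS table: gravel roads, soil group B → CN(II) = 85
Adjust CN=85 to AMC III: 23·85/(10 + 0.13·85) → 1955 ÷ (421/20) = 39100/421 ≈ 92.874
S = 1000/(39100/421) − 10 = 300/391 in ≈ 0.767 in
Ia = 0.2·(300/391) = 60/391 in ≈ 0.153 in
Excess rainfall: 7.660 − 0.153 = 7.507 in; P > Ia so Q > 0
Q: (146753/19550)² ÷ (161753/19550) = 21536443009/3162271150 in (≈ 6.810 in)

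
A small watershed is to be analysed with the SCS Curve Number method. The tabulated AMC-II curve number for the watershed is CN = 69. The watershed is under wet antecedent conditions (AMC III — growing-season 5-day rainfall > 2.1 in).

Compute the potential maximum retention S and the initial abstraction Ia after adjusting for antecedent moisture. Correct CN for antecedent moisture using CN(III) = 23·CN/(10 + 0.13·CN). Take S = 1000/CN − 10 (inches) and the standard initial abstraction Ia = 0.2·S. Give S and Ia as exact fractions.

Adjust CN=69 to AMC III: 23·69/(10 + 0.13·69) → 1587 ÷ (1897/100) = 158700/1897 ≈ 83.658
Max retention: S = 1000/(158700/1897) − 10 = 3100/1587 in (≈ 1.953 in)
Initial abstraction Ia = S/5 = (3100/1587)/5 = 620/1587 ≈ 0.391 in

S = 3100/1587 in ≈ 1.953 in; Ia = 620/1587 in ≈ 0.391 in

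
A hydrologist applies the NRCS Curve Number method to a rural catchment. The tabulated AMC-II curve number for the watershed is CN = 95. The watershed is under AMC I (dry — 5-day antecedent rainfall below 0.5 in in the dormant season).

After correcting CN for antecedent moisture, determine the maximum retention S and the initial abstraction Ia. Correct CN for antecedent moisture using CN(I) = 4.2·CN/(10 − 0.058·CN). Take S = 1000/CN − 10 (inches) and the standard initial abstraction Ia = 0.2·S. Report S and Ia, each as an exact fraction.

S = 500/399 in ≈ 1.253 in; Ia = 100/399 in ≈ 0.251 in

Dry (AMC I): CN(I) = 4.2·95/(10 − 0.058·95) = 399/(449/100) = 39900/449 ≈ 88.864
Retention S: 1000/CN − 10 with CN=88.864 → S = 500/399 ≈ 1.253 in
Initial abstraction Ia = S/5 = (500/399)/5 = 100/399 ≈ 0.251 in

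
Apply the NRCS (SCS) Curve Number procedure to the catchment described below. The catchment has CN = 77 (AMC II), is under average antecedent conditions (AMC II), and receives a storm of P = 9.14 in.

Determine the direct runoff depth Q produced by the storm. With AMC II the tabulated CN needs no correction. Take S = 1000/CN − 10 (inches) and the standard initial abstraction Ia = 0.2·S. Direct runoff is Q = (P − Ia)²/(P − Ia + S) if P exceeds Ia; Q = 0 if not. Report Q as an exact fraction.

Average conditions: CN = 77 (no AMC adjustment).
Max retention: S = 1000/77 − 10 = 230/77 in (≈ 2.987 in)
Ia = 0.2S: 0.2·2.987 = 0.597 in (exactly 46/77)
Since P=9.140 > Ia=0.597: effective rainfall P−Ia = 32889/3850 in
Runoff Q = (P−Ia)²/(P−Ia+S) = (8.543)²/(8.543+2.987) = 1081686321/170897650 ≈ 6.329 in

Q = 1081686321/170897650 in ≈ 6.329 in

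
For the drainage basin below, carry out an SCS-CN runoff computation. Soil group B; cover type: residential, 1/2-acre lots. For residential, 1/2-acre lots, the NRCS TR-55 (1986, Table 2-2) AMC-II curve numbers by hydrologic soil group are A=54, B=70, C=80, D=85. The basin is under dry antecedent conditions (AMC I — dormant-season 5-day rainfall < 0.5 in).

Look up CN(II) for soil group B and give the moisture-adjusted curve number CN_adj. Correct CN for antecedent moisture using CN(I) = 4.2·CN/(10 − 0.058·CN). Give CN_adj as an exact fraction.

CN_adj = 4900/99 ≈ 49.495

NRCS table: residential, 1/2-acre lots, soil group B → CN(II) = 70
CN(I) from CN(II)=70: (4.2·70)/(10 − 0.058·70) = 4900/99 ≈ 49.495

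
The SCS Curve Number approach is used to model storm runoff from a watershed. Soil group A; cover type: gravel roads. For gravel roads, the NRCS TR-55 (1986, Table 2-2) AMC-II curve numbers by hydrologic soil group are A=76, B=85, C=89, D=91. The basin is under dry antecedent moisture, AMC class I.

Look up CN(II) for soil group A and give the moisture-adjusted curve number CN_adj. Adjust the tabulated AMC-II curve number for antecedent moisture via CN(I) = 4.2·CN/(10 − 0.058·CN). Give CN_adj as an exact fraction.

CN_adj = 13300/233 ≈ 57.082

NRCS table: gravel roads, soil group A → CN(II) = 76
Dry (AMC I): CN(I) = 4.2·76/(10 − 0.058·76) = (1596/5)/(699/125) = 13300/233 ≈ 57.082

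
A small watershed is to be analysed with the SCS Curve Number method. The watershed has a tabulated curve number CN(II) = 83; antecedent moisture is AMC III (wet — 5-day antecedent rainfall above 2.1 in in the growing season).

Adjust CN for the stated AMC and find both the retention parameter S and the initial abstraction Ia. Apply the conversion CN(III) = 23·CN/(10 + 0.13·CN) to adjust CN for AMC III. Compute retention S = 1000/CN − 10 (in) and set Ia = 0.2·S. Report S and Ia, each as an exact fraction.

Adjust CN=83 to AMC III: 23·83/(10 + 0.13·83) → 1909 ÷ (2079/100) = 190900/2079 ≈ 91.823
S = 1000/(190900/2079) − 10 = 1700/1909 in ≈ 0.891 in
Initial abstraction Ia = S/5 = (1700/1909)/5 = 340/1909 ≈ 0.178 in

S = 1700/1909 in ≈ 0.891 in; Ia = 340/1909 in ≈ 0.178 in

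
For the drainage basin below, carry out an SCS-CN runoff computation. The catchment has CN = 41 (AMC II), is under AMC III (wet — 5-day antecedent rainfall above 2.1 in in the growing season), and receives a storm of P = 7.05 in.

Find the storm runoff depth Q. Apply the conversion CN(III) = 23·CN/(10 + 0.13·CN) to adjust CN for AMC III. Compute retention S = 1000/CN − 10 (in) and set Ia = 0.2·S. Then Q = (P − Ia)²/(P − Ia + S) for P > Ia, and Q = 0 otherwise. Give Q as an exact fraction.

Q = 11960265769/4288066180 in ≈ 2.789 in

Wet (AMC III): CN(III) = 23·41/(10 + 0.13·41) = 943/(1533/100) = 94300/1533 ≈ 61.513
S = 1000/(94300/1533) − 10 = 5900/943 in ≈ 6.257 in
Ia = 0.2S: 0.2·6.257 = 1.251 in (exactly 1180/943)
Since P=7.050 > Ia=1.251: effective rainfall P−Ia = 109363/18860 in
Q = (109363/18860)²/((109363/18860) + 5900/943) = (11960265769/355699600)/(227363/18860) = 11960265769/4288066180 in ≈ 2.789 in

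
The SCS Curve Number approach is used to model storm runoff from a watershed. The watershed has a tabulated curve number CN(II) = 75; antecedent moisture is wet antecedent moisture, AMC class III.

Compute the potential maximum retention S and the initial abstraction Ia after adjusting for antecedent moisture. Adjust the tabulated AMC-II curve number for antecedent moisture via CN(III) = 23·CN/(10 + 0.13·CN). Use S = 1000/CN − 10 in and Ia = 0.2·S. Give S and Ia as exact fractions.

Wet (AMC III): CN(III) = 23·75/(10 + 0.13·75) = 1725/(79/4) = 6900/79 ≈ 87.342
Max retention: S = 1000/(6900/79) − 10 = 100/69 in (≈ 1.449 in)
Ia = 0.2·(100/69) = 20/69 in ≈ 0.290 in

S = 100/69 in ≈ 1.449 in; Ia = 20/69 in ≈ 0.290 in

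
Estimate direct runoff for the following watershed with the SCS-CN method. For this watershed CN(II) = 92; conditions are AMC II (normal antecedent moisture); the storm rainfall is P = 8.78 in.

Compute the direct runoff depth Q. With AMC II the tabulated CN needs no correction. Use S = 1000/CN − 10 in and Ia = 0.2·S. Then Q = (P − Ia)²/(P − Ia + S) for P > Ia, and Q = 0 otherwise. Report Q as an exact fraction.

Q = 97950609/12531550 in ≈ 7.816 in

AMC II — tabulated CN = 92 applies directly.
S = 1000/92 − 10 = 20/23 in ≈ 0.870 in
Initial abstraction Ia = S/5 = (20/23)/5 = 4/23 ≈ 0.174 in
Excess rainfall: 8.780 − 0.174 = 8.606 in; P > Ia so Q > 0
Runoff Q = (P−Ia)²/(P−Ia+S) = (8.606)²/(8.606+0.870) = 97950609/12531550 ≈ 7.816 in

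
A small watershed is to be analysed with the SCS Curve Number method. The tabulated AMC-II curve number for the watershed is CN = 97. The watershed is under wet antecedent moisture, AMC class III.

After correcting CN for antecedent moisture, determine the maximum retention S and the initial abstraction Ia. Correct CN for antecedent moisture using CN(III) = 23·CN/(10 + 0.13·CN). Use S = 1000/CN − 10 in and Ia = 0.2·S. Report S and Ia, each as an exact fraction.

Adjust CN=97 to AMC III: 23·97/(10 + 0.13·97) → 2231 ÷ (2261/100) = 223100/2261 ≈ 98.673
S = 1000/(223100/2261) − 10 = 300/2231 in ≈ 0.134 in
Ia = 0.2S: 0.2·0.134 = 0.027 in (exactly 60/2231)

S = 300/2231 in ≈ 0.134 in; Ia = 60/2231 in ≈ 0.027 in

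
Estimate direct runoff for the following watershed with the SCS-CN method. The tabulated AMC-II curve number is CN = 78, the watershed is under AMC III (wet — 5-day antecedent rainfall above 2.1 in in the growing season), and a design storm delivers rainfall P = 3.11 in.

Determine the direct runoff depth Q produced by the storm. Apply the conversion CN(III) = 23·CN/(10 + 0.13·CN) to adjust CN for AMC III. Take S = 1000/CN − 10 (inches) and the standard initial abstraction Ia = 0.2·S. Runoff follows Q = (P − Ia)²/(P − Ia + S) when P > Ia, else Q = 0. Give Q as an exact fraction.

Q = 66032039089/32916939900 in ≈ 2.006 in

Adjust CN=78 to AMC III: 23·78/(10 + 0.13·78) → 1794 ÷ (1007/50) = 89700/1007 ≈ 89.076
Retention S: 1000/CN − 10 with CN=89.076 → S = 1100/897 ≈ 1.226 in
Ia = 0.2S: 0.2·1.226 = 0.245 in (exactly 220/897)
P − Ia = 3.110 − 0.245 = 256967/89700 ≈ 2.865 in (> 0, runoff occurs)
Q: (256967/89700)² ÷ (366967/89700) = 66032039089/32916939900 in (≈ 2.006 in)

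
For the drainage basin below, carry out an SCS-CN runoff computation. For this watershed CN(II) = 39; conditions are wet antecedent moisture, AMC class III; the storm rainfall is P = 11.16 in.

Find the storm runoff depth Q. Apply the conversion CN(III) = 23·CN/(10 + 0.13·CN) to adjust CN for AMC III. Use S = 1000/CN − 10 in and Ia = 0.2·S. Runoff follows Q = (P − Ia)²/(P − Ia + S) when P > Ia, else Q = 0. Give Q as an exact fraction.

CN(III) from CN(II)=39: (23·39)/(10 + 0.13·39) = 89700/1507 ≈ 59.522
S = 1000/(89700/1507) − 10 = 6100/897 in ≈ 6.800 in
Initial abstraction Ia = S/5 = (6100/897)/5 = 1220/897 ≈ 1.360 in
Since P=11.160 > Ia=1.360: effective rainfall P−Ia = 219763/22425 in
Q = (219763/22425)²/((219763/22425) + 6100/897) = (48295776169/502880625)/(372263/22425) = 48295776169/8347997775 in ≈ 5.785 in

Q = 48295776169/8347997775 in ≈ 5.785 in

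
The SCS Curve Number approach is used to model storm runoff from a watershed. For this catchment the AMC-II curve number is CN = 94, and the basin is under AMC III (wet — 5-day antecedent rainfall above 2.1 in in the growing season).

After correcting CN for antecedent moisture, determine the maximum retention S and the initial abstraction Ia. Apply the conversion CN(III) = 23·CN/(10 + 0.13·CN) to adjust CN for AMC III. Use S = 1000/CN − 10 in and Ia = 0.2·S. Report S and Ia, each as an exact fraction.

S = 300/1081 in ≈ 0.278 in; Ia = 60/1081 in ≈ 0.056 in

CN(III) from CN(II)=94: (23·94)/(10 + 0.13·94) = 108100/1111 ≈ 97.300
Retention S: 1000/CN − 10 with CN=97.300 → S = 300/1081 ≈ 0.278 in
Ia = 0.2S: 0.2·0.278 = 0.056 in (exactly 60/1081)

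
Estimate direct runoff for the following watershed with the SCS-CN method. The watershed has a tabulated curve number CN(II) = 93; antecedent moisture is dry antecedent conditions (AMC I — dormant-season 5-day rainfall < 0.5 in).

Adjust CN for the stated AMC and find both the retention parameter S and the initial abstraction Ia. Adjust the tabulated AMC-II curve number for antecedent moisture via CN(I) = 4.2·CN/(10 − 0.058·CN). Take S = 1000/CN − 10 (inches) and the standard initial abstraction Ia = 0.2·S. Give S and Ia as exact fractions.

Adjust CN=93 to AMC I: 4.2·93/(10 − 0.058·93) → (1953/5) ÷ (2303/500) = 27900/329 ≈ 84.802
S = 1000/(27900/329) − 10 = 500/279 in ≈ 1.792 in
Initial abstraction Ia = S/5 = (500/279)/5 = 100/279 ≈ 0.358 in

S = 500/279 in ≈ 1.792 in; Ia = 100/279 in ≈ 0.358 in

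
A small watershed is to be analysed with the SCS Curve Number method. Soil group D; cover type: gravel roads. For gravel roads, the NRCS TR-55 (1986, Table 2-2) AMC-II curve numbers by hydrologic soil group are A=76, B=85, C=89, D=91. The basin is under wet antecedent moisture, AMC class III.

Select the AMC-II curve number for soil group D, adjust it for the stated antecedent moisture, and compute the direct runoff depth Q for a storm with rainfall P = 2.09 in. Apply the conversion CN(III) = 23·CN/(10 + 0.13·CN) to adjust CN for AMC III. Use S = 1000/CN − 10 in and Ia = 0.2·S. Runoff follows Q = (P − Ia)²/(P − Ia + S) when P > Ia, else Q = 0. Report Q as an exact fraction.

NRCS table: gravel roads, soil group D → CN(II) = 91
Adjust CN=91 to AMC III: 23·91/(10 + 0.13·91) → 2093 ÷ (2183/100) = 209300/2183 ≈ 95.877
S = 1000/(209300/2183) − 10 = 900/2093 in ≈ 0.430 in
Ia = 0.2S: 0.2·0.430 = 0.086 in (exactly 180/2093)
Since P=2.090 > Ia=0.086: effective rainfall P−Ia = 419437/209300 in
Q: (419437/209300)² ÷ (509437/209300) = 175927396969/106625164100 in (≈ 1.650 in)

Q = 175927396969/106625164100 in ≈ 1.650 in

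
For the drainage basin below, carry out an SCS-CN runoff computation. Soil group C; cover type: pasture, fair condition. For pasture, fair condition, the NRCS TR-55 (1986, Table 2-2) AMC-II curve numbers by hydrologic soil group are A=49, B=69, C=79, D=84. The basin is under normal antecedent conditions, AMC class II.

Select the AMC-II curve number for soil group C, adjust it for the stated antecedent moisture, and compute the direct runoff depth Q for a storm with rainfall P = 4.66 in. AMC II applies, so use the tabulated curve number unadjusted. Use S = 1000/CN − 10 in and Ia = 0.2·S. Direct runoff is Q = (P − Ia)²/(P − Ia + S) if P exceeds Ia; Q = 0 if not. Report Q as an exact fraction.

Q = 265918249/105887650 in ≈ 2.511 in

NRCS table: pasture, fair condition, soil group C → CN(II) = 79
AMC II — tabulated CN = 79 applies directly.
Retention S: 1000/CN − 10 with CN=79.000 → S = 210/79 ≈ 2.658 in
Initial abstraction Ia = S/5 = (210/79)/5 = 42/79 ≈ 0.532 in
Excess rainfall: 4.660 − 0.532 = 4.128 in; P > Ia so Q > 0
Q: (16307/3950)² ÷ (26807/3950) = 265918249/105887650 in (≈ 2.511 in)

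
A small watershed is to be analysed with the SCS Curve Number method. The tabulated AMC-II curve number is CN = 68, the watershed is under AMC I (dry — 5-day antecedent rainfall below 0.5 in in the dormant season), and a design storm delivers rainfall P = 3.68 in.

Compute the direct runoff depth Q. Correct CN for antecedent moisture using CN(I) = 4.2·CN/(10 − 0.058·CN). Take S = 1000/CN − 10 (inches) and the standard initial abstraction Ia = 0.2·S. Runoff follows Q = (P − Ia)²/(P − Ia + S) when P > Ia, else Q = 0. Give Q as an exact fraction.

Dry (AMC I): CN(I) = 4.2·68/(10 − 0.058·68) = (1428/5)/(757/125) = 35700/757 ≈ 47.160
Max retention: S = 1000/(35700/757) − 10 = 4000/357 in (≈ 11.204 in)
Ia = 0.2·(4000/357) = 800/357 in ≈ 2.241 in
Since P=3.680 > Ia=2.241: effective rainfall P−Ia = 12844/8925 in
Q = (12844/8925)²/((12844/8925) + 4000/357) = (164968336/79655625)/(112844/8925) = 41242084/251783175 in ≈ 0.164 in

Q = 41242084/251783175 in ≈ 0.164 in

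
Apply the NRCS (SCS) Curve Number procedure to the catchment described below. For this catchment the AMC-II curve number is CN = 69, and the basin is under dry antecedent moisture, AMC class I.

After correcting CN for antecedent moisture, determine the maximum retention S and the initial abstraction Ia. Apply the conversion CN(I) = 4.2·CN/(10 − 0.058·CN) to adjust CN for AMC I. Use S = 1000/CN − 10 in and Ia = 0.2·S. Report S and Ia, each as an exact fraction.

Dry (AMC I): CN(I) = 4.2·69/(10 − 0.058·69) = (1449/5)/(2999/500) = 144900/2999 ≈ 48.316
Retention S: 1000/CN − 10 with CN=48.316 → S = 15500/1449 ≈ 10.697 in
Ia = 0.2·(15500/1449) = 3100/1449 in ≈ 2.139 in

S = 15500/1449 in ≈ 10.697 in; Ia = 3100/1449 in ≈ 2.139 in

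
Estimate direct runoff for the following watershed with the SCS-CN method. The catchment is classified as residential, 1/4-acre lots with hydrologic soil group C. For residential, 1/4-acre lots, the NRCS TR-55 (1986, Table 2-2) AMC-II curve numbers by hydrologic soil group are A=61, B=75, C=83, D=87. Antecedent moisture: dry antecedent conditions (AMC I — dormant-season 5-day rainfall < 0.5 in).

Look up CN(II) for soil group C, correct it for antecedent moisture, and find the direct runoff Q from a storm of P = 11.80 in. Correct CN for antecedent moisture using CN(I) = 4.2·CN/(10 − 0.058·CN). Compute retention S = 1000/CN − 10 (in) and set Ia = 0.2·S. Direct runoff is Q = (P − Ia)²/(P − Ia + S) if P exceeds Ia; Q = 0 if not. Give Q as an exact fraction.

NRCS table: residential, 1/4-acre lots, soil group C → CN(II) = 83
Dry (AMC I): CN(I) = 4.2·83/(10 − 0.058·83) = (1743/5)/(2593/500) = 174300/2593 ≈ 67.219
S = 1000/(174300/2593) − 10 = 8500/1743 in ≈ 4.877 in
Ia = 0.2S: 0.2·4.877 = 0.975 in (exactly 1700/1743)
Excess rainfall: 11.800 − 0.975 = 10.825 in; P > Ia so Q > 0
Runoff Q = (P−Ia)²/(P−Ia+S) = (10.825)²/(10.825+4.877) = 8899469569/1192534455 ≈ 7.463 in

Q = 8899469569/1192534455 in ≈ 7.463 in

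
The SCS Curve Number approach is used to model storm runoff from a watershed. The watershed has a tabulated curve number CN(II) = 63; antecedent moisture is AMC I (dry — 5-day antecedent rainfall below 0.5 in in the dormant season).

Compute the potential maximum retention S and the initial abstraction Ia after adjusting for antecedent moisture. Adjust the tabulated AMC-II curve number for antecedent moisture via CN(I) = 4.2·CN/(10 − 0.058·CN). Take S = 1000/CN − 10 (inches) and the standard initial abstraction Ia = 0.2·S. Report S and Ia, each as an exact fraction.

S = 18500/1323 in ≈ 13.983 in; Ia = 3700/1323 in ≈ 2.797 in

CN(I) from CN(II)=63: (4.2·63)/(10 − 0.058·63) = 132300/3173 ≈ 41.696
S = 1000/(132300/3173) − 10 = 18500/1323 in ≈ 13.983 in
Ia = 0.2·(18500/1323) = 3700/1323 in ≈ 2.797 in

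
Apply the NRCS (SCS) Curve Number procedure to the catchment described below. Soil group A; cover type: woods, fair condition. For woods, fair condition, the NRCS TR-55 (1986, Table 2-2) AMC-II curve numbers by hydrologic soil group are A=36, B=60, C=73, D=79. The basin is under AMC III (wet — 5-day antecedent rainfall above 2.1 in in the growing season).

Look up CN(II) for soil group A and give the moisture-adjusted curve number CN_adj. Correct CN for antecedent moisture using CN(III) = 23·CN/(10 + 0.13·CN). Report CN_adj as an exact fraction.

NRCS table: woods, fair condition, soil group A → CN(II) = 36
Wet (AMC III): CN(III) = 23·36/(10 + 0.13·36) = 828/(367/25) = 20700/367 ≈ 56.403

CN_adj = 20700/367 ≈ 56.403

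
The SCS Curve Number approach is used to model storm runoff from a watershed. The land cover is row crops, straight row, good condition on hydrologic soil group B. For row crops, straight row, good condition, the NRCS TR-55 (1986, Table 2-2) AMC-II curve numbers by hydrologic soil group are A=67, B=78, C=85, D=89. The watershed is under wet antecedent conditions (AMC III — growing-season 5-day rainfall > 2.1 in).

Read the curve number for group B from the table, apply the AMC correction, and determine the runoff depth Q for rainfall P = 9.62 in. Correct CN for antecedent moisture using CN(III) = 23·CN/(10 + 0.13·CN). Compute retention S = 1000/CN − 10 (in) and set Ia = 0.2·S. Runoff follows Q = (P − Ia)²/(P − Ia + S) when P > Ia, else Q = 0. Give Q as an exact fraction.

Q = 176784088849/21324246450 in ≈ 8.290 in

NRCS table: row crops, straight row, good condition, soil group B → CN(II) = 78
CN(III) from CN(II)=78: (23·78)/(10 + 0.13·78) = 89700/1007 ≈ 89.076
Max retention: S = 1000/(89700/1007) − 10 = 1100/897 in (≈ 1.226 in)
Ia = 0.2·(1100/897) = 220/897 in ≈ 0.245 in
P − Ia = 9.620 − 0.245 = 420457/44850 ≈ 9.375 in (> 0, runoff occurs)
Q: (420457/44850)² ÷ (475457/44850) = 176784088849/21324246450 in (≈ 8.290 in)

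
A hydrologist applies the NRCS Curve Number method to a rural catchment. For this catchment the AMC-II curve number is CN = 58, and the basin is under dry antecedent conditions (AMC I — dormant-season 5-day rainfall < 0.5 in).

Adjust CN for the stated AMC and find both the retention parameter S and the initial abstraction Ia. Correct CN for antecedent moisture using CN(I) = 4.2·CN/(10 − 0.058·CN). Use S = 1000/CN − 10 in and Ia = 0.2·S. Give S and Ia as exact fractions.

Adjust CN=58 to AMC I: 4.2·58/(10 − 0.058·58) → (1218/5) ÷ (1659/250) = 2900/79 ≈ 36.709
Max retention: S = 1000/(2900/79) − 10 = 500/29 in (≈ 17.241 in)
Initial abstraction Ia = S/5 = (500/29)/5 = 100/29 ≈ 3.448 in

S = 500/29 in ≈ 17.241 in; Ia = 100/29 in ≈ 3.448 in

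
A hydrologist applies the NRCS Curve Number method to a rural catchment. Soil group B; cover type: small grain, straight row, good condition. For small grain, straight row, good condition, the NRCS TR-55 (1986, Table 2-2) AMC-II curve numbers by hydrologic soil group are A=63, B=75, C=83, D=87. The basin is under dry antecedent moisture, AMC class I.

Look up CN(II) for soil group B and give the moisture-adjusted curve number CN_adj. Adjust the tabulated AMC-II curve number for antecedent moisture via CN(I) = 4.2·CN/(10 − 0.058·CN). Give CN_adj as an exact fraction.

CN_adj = 6300/113 ≈ 55.752

NRCS table: small grain, straight row, good condition, soil group B → CN(II) = 75
Dry (AMC I): CN(I) = 4.2·75/(10 − 0.058·75) = 315/(113/20) = 6300/113 ≈ 55.752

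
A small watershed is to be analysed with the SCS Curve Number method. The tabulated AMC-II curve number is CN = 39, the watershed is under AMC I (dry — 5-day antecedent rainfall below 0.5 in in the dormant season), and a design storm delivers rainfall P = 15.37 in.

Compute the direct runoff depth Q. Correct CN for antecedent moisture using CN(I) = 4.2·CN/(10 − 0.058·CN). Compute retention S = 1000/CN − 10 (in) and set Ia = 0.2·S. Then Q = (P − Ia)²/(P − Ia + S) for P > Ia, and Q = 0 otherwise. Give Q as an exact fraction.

Dry (AMC I): CN(I) = 4.2·39/(10 − 0.058·39) = (819/5)/(3869/500) = 81900/3869 ≈ 21.168
Retention S: 1000/CN − 10 with CN=21.168 → S = 30500/819 ≈ 37.241 in
Ia = 0.2·(30500/819) = 6100/819 in ≈ 7.448 in
Excess rainfall: 15.370 − 7.448 = 7.922 in; P > Ia so Q > 0
Q = (648803/81900)²/((648803/81900) + 30500/819) = (420945332809/6707610000)/(3698803/81900) = 420945332809/302931965700 in ≈ 1.390 in

Q = 420945332809/302931965700 in ≈ 1.390 in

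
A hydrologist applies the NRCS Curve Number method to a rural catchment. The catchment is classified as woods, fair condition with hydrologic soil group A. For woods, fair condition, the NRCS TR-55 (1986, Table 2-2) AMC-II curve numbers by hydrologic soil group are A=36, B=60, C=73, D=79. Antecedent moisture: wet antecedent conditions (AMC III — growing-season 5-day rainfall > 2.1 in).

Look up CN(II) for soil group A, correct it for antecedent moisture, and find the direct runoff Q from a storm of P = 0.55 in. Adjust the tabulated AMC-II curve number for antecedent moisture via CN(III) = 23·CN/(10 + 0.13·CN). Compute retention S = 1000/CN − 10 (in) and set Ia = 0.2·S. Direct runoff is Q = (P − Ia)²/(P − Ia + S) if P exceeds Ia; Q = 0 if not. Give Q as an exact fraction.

Q = 0 in ≈ 0.000 in

NRCS table: woods, fair condition, soil group A → CN(II) = 36
Adjust CN=36 to AMC III: 23·36/(10 + 0.13·36) → 828 ÷ (367/25) = 20700/367 ≈ 56.403
Max retention: S = 1000/(20700/367) − 10 = 1600/207 in (≈ 7.729 in)
Initial abstraction Ia = S/5 = (1600/207)/5 = 320/207 ≈ 1.546 in
P = 0.550 ≤ Ia = 1.546 in: entire storm abstracted, Q = 0.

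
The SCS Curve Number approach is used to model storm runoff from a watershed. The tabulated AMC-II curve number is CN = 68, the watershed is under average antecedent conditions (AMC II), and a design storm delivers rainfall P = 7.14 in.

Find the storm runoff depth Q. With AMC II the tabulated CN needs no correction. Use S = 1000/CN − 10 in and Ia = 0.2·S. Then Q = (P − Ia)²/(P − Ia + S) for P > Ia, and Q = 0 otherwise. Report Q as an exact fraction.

Average conditions: CN = 68 (no AMC adjustment).
Retention S: 1000/CN − 10 with CN=68.000 → S = 80/17 ≈ 4.706 in
Ia = 0.2·(80/17) = 16/17 in ≈ 0.941 in
Since P=7.140 > Ia=0.941: effective rainfall P−Ia = 5269/850 in
Q: (5269/850)² ÷ (9269/850) = 27762361/7878650 in (≈ 3.524 in)

Q = 27762361/7878650 in ≈ 3.524 in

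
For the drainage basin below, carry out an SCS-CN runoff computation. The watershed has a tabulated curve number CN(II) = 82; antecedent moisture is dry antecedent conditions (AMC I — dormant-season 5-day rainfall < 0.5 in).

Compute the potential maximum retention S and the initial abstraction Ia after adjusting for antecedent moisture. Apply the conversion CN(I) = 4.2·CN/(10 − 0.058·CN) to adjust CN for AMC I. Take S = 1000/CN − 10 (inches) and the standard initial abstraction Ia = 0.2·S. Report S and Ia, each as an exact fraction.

S = 1500/287 in ≈ 5.226 in; Ia = 300/287 in ≈ 1.045 in

CN(I) from CN(II)=82: (4.2·82)/(10 − 0.058·82) = 28700/437 ≈ 65.675
Retention S: 1000/CN − 10 with CN=65.675 → S = 1500/287 ≈ 5.226 in
Initial abstraction Ia = S/5 = (1500/287)/5 = 300/287 ≈ 1.045 in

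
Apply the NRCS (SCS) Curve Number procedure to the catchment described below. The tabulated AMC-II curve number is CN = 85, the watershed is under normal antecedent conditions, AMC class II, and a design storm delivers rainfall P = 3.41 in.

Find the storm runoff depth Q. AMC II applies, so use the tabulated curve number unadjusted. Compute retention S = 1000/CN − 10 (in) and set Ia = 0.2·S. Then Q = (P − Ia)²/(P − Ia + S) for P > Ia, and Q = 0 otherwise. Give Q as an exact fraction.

Q = 27008809/13934900 in ≈ 1.938 in

AMC II — tabulated CN = 85 applies directly.
S = 1000/85 − 10 = 30/17 in ≈ 1.765 in
Initial abstraction Ia = S/5 = (30/17)/5 = 6/17 ≈ 0.353 in
Excess rainfall: 3.410 − 0.353 = 3.057 in; P > Ia so Q > 0
Runoff Q = (P−Ia)²/(P−Ia+S) = (3.057)²/(3.057+1.765) = 27008809/13934900 ≈ 1.938 in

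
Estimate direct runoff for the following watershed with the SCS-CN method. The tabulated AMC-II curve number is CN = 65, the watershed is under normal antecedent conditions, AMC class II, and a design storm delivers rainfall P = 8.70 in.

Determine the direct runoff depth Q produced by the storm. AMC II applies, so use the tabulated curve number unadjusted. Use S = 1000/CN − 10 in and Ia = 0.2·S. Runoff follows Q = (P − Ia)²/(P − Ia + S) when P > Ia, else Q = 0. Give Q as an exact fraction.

Q = 982081/219830 in ≈ 4.467 in

CN(II) = 65; AMC II needs no correction.
Retention S: 1000/CN − 10 with CN=65.000 → S = 70/13 ≈ 5.385 in
Ia = 0.2·(70/13) = 14/13 in ≈ 1.077 in
P − Ia = 8.700 − 1.077 = 991/130 ≈ 7.623 in (> 0, runoff occurs)
Runoff Q = (P−Ia)²/(P−Ia+S) = (7.623)²/(7.623+5.385) = 982081/219830 ≈ 4.467 in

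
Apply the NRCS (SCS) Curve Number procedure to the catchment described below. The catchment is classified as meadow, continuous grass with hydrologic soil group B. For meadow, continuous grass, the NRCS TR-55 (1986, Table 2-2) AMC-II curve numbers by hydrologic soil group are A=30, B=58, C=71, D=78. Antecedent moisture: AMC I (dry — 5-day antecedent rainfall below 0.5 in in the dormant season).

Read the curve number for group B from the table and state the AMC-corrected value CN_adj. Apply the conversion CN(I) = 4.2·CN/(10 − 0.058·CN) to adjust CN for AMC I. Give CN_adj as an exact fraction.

CN_adj = 2900/79 ≈ 36.709

NRCS table: meadow, continuous grass, soil group B → CN(II) = 58
Dry (AMC I): CN(I) = 4.2·58/(10 − 0.058·58) = (1218/5)/(1659/250) = 2900/79 ≈ 36.709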